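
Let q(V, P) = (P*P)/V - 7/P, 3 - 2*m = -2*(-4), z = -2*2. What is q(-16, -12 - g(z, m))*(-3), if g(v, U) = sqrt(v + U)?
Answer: 3*(-5528*I + 851*sqrt(26))/(32*(sqrt(26) - 24*I)) ≈ 24.107 + 11.829*I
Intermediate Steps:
z = -4
m = -5/2 (m = 3/2 - (-1)*(-4) = 3/2 - 1/2*8 = 3/2 - 4 = -5/2 ≈ -2.5000)
g(v, U) = sqrt(U + v)
q(V, P) = -7/P + P**2/V (q(V, P) = P**2/V - 7/P = -7/P + P**2/V)
q(-16, -12 - g(z, m))*(-3) = (-7/(-12 - sqrt(-5/2 - 4)) + (-12 - sqrt(-5/2 - 4))**2/(-16))*(-3) = (-7/(-12 - sqrt(-13/2)) + (-12 - sqrt(-13/2))**2*(-1/16))*(-3) = (-7/(-12 - I*sqrt(26)/2) + (-12 - I*sqrt(26)/2)**2*(-1/16))*(-3) = (-7/(-12 - I*sqrt(26)/2) - (-12 - I*sqrt(26)/2)**2/16)*(-3) = 21/(-12 - I*sqrt(26)/2) + 3*(-12 - I*sqrt(26)/2)**2/16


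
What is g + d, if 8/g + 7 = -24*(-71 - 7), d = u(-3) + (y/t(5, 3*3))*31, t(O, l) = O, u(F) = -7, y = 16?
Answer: 171961/1865 ≈ 92.204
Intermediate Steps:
d = 461/5 (d = -7 + (16/5)*31 = -7 + 496/5 = 461/5 ≈ 92.200)
g = 8/1865 (g = 8/(-7 - 24*(-71 - 7)) = 8/(-7 - 24*(-78)) = 8/(-7 + 1872) = 8/1865 ≈ 0.0042895)
g + d = 8/1865 + 461/5 = 171961/1865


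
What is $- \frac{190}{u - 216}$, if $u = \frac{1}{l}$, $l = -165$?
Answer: $\frac{31350}{35641} \approx 0.87961$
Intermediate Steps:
$u = - \frac{1}{165}$ ($u = \frac{1}{-165} = - \frac{1}{165} \approx -0.0060606$)
$- \frac{190}{u - 216} = - \frac{190}{- \frac{1}{165} - 216} = - \frac{190}{- \frac{35641}{165}} = \left(-190\right) \left(- \frac{165}{35641}\right) = \frac{31350}{35641}$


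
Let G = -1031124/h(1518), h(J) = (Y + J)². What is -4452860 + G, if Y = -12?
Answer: -841603984507/189003 ≈ -4.4529e+6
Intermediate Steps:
h(J) = (-12 + J)²
G = -85927/189003 (G = -1031124/(-12 + 1518)² = -1031124/(1506²) = -1031124/2268036 = -1031124*1/2268036 = -85927/189003 ≈ -0.45463)
-4452860 + G = -4452860 - 85927/189003 = -841603984507/189003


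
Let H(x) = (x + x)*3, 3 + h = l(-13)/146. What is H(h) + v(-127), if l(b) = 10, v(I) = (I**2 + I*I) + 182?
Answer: 2366836/73 ≈ 32422.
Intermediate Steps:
v(I) = 182 + 2*I**2 (v(I) = (I**2 + I**2) + 182 = 2*I**2 + 182 = 182 + 2*I**2)
h = -214/73 (h = -3 + 10/146 = -3 + 10*(1/146) = -3 + 5/73 = -214/73 ≈ -2.9315)
H(x) = 6*x (H(x) = (2*x)*3 = 6*x)
H(h) + v(-127) = 6*(-214/73) + (182 + 2*(-127)**2) = -1284/73 + (182 + 2*16129) = -1284/73 + (182 + 32258) = -1284/73 + 32440 = 2366836/73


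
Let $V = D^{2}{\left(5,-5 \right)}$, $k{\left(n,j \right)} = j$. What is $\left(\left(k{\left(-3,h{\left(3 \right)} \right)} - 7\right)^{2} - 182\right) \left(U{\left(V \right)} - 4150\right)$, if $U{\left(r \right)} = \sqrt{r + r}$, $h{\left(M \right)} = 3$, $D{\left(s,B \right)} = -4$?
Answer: $688900 - 664 \sqrt{2} \approx 6.8796 \cdot 10^{5}$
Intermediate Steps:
$V = 16$ ($V = \left(-4\right)^{2} = 16$)
$U{\left(r \right)} = \sqrt{2} \sqrt{r}$ ($U{\left(r \right)} = \sqrt{2 r} = \sqrt{2} \sqrt{r}$)
$\left(\left(k{\left(-3,h{\left(3 \right)} \right)} - 7\right)^{2} - 182\right) \left(U{\left(V \right)} - 4150\right) = \left(\left(3 - 7\right)^{2} - 182\right) \left(\sqrt{2} \sqrt{16} - 4150\right) = \left(\left(-4\right)^{2} - 182\right) \left(\sqrt{2} \cdot 4 - 4150\right) = \left(16 - 182\right) \left(4 \sqrt{2} - 4150\right) = - 166 \left(-4150 + 4 \sqrt{2}\right) = 688900 - 664 \sqrt{2}$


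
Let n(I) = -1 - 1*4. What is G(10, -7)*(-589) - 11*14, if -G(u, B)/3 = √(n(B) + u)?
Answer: -154 + 1767*√5 ≈ 3797.1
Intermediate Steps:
n(I) = -5 (n(I) = -1 - 4 = -5)
G(u, B) = -3*√(-5 + u)
G(10, -7)*(-589) - 11*14 = -3*√(-5 + 10)*(-589) - 11*14 = -3*√5*(-589) - 154 = 1767*√5 - 154 = -154 + 1767*√5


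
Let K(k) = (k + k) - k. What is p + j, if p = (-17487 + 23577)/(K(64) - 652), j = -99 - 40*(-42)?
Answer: 21989/14 ≈ 1570.6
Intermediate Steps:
K(k) = k (K(k) = 2*k - k = k)
j = 1581 (j = -99 + 1680 = 1581)
p = -145/14 (p = (-17487 + 23577)/(64 - 652) = 6090/(-588) = 6090*(-1/588) = -145/14 ≈ -10.357)
p + j = -145/14 + 1581 = 21989/14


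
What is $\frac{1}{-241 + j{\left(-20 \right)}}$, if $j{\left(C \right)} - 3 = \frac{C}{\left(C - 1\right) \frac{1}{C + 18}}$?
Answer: $- \frac{21}{5038} \approx -0.0041683$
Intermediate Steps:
$j{\left(C \right)} = 3 + \frac{C \left(18 + C\right)}{-1 + C}$ ($j{\left(C \right)} = 3 + \frac{C}{\left(C - 1\right) \frac{1}{C + 18}} = 3 + \frac{C}{\left(-1 + C\right) \frac{1}{18 + C}} = 3 + \frac{C}{\frac{1}{18 + C} \left(-1 + C\right)} = 3 + C \frac{18 + C}{-1 + C} = 3 + \frac{C \left(18 + C\right)}{-1 + C}$)
$\frac{1}{-241 + j{\left(-20 \right)}} = \frac{1}{-241 + \frac{-3 + \left(-20\right)^{2} + 21 \left(-20\right)}{-1 - 20}} = \frac{1}{-241 + \frac{-3 + 400 - 420}{-21}} = \frac{1}{-241 - - \frac{23}{21}} = \frac{1}{-241 + \frac{23}{21}} = \frac{1}{- \frac{5038}{21}} = - \frac{21}{5038}$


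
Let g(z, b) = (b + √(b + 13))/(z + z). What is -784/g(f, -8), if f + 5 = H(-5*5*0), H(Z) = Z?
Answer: -62720/59 - 7840*√5/59 ≈ -1360.2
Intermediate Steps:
f = -5 (f = -5 - 5*5*0 = -5 - 25*0 = -5 + 0 = -5)
g(z, b) = (b + √(13 + b))/(2*z) (g(z, b) = (b + √(13 + b))/((2*z)) = (b + √(13 + b))*(1/(2*z)) = (b + √(13 + b))/(2*z))
-784/g(f, -8) = -784*(-10/(-8 + √(13 - 8))) = -784*(-10/(-8 + √5)) = -784/(⅘ - √5/10)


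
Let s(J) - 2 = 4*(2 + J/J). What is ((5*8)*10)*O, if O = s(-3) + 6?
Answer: 8000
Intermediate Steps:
s(J) = 14 (s(J) = 2 + 4*(2 + J/J) = 2 + 4*(2 + 1) = 2 + 4*3 = 2 + 12 = 14)
O = 20 (O = 14 + 6 = 20)
((5*8)*10)*O = ((5*8)*10)*20 = (40*10)*20 = 400*20 = 8000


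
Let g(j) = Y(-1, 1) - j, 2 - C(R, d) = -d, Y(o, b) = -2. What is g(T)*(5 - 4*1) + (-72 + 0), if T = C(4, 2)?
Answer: -78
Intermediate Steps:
C(R, d) = 2 + d (C(R, d) = 2 - (-1)*d = 2 + d)
T = 4 (T = 2 + 2 = 4)
g(j) = -2 - j
g(T)*(5 - 4*1) + (-72 + 0) = (-2 - 1*4)*(5 - 4*1) + (-72 + 0) = (-2 - 4)*(5 - 4) - 72 = -6*1 - 72 = -6 - 72 = -78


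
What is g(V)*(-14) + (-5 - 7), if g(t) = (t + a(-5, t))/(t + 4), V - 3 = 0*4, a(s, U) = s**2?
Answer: -68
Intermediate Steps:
V = 3 (V = 3 + 0*4 = 3 + 0 = 3)
g(t) = (25 + t)/(4 + t) (g(t) = (t + (-5)**2)/(t + 4) = (t + 25)/(4 + t) = (25 + t)/(4 + t))
g(V)*(-14) + (-5 - 7) = ((25 + 3)/(4 + 3))*(-14) + (-5 - 7) = (28/7)*(-14) - 12 = ((1/7)*28)*(-14) - 12 = 4*(-14) - 12 = -56 - 12 = -68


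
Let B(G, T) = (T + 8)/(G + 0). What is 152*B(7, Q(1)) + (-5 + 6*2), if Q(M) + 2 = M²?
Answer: 159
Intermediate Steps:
Q(M) = -2 + M²
B(G, T) = (8 + T)/G
152*B(7, Q(1)) + (-5 + 6*2) = 152*((8 + (-2 + 1²))/7) + (-5 + 6*2) = 152*((8 + (-2 + 1))/7) + (-5 + 12) = 152*((8 - 1)/7) + 7 = 152*((⅐)*7) + 7 = 152*1 + 7 = 152 + 7 = 159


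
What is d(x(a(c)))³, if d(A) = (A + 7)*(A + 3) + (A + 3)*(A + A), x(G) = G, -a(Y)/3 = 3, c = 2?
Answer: 1728000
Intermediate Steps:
a(Y) = -9 (a(Y) = -3*3 = -9)
d(A) = (3 + A)*(7 + A) + 2*A*(3 + A) (d(A) = (7 + A)*(3 + A) + (3 + A)*(2*A) = (3 + A)*(7 + A) + 2*A*(3 + A))
d(x(a(c)))³ = (21 + 3*(-9)² + 16*(-9))³ = (21 + 3*81 - 144)³ = (21 + 243 - 144)³ = 120³ = 1728000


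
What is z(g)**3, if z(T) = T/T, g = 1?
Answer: 1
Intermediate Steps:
z(T) = 1
z(g)**3 = 1**3 = 1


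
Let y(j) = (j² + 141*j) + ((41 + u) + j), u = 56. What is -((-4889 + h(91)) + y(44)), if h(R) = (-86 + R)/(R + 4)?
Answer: -64449/19 ≈ -3392.1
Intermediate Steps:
h(R) = (-86 + R)/(4 + R)
y(j) = 97 + j² + 142*j (y(j) = (j² + 141*j) + ((41 + 56) + j) = (j² + 141*j) + (97 + j) = 97 + j² + 142*j)
-((-4889 + h(91)) + y(44)) = -((-4889 + (-86 + 91)/(4 + 91)) + (97 + 44² + 142*44)) = -((-4889 + 5/95) + (97 + 1936 + 6248)) = -((-4889 + (1/95)*5) + 8281) = -((-4889 + 1/19) + 8281) = -(-92890/19 + 8281) = -1*64449/19 = -64449/19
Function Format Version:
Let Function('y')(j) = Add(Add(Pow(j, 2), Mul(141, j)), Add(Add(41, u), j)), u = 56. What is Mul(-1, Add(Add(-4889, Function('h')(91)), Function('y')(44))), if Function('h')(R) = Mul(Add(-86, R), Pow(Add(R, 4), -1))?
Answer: Rational(-64449, 19) ≈ -3392.1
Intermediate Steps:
Function('h')(R) = Mul(Pow(Add(4, R), -1), Add(-86, R)) (Function('h')(R) = Mul(Add(-86, R), Pow(Add(4, R), -1)) = Mul(Pow(Add(4, R), -1), Add(-86, R)))
Function('y')(j) = Add(97, Pow(j, 2), Mul(142, j)) (Function('y')(j) = Add(Add(Pow(j, 2), Mul(141, j)), Add(Add(41, 56), j)) = Add(Add(Pow(j, 2), Mul(141, j)), Add(97, j)) = Add(97, Pow(j, 2), Mul(142, j)))
Mul(-1, Add(Add(-4889, Function('h')(91)), Function('y')(44))) = Mul(-1, Add(Add(-4889, Mul(Pow(Add(4, 91), -1), Add(-86, 91))), Add(97, Pow(44, 2), Mul(142, 44)))) = Mul(-1, Add(Add(-4889, Mul(Pow(95, -1), 5)), Add(97, 1936, 6248))) = Mul(-1, Add(Add(-4889, Mul(Rational(1, 95), 5)), 8281)) = Mul(-1, Add(Add(-4889, Rational(1, 19)), 8281)) = Mul(-1, Add(Rational(-92890, 19), 8281)) = Mul(-1, Rational(64449, 19)) = Rational(-64449, 19)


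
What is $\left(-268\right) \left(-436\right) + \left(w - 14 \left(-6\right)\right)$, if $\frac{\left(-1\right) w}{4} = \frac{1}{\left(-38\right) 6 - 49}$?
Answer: $\frac{32390168}{277} \approx 1.1693 \cdot 10^{5}$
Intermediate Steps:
$w = \frac{4}{277}$ ($w = - \frac{4}{\left(-38\right) 6 - 49} = - \frac{4}{-228 - 49} = - \frac{4}{-277} = \left(-4\right) \left(- \frac{1}{277}\right) = \frac{4}{277} \approx 0.01444$)
$\left(-268\right) \left(-436\right) + \left(w - 14 \left(-6\right)\right) = \left(-268\right) \left(-436\right) - \left(- \frac{4}{277} + 14 \left(-6\right)\right) = 116848 + \left(\frac{4}{277} - -84\right) = 116848 + \left(\frac{4}{277} + 84\right) = 116848 + \frac{23272}{277} = \frac{32390168}{277}$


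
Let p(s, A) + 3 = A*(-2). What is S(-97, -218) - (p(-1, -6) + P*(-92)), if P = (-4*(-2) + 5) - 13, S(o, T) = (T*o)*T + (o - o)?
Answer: -4609837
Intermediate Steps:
S(o, T) = o*T² (S(o, T) = o*T² + 0 = o*T²)
p(s, A) = -3 - 2*A (p(s, A) = -3 + A*(-2) = -3 - 2*A)
P = 0 (P = (8 + 5) - 13 = 13 - 13 = 0)
S(-97, -218) - (p(-1, -6) + P*(-92)) = -97*(-218)² - ((-3 - 2*(-6)) + 0*(-92)) = -97*47524 - ((-3 + 12) + 0) = -4609828 - (9 + 0) = -4609828 - 1*9 = -4609828 - 9 = -4609837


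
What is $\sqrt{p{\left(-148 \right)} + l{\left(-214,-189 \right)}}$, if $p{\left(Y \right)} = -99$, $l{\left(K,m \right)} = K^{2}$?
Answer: $\sqrt{45697} \approx 213.77$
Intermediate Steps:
$\sqrt{p{\left(-148 \right)} + l{\left(-214,-189 \right)}} = \sqrt{-99 + \left(-214\right)^{2}} = \sqrt{-99 + 45796} = \sqrt{45697}$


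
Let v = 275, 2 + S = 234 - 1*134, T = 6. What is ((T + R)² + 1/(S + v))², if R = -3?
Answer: 11276164/139129 ≈ 81.048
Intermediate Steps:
S = 98 (S = -2 + (234 - 1*134) = -2 + (234 - 134) = -2 + 100 = 98)
((T + R)² + 1/(S + v))² = ((6 - 3)² + 1/(98 + 275))² = (3² + 1/373)² = (9 + 1/373)² = (3358/373)² = 11276164/139129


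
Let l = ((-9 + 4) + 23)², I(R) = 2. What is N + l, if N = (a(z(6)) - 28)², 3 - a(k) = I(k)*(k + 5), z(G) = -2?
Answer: 1285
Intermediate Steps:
a(k) = -7 - 2*k (a(k) = 3 - 2*(k + 5) = 3 - 2*(5 + k) = 3 - (10 + 2*k) = 3 + (-10 - 2*k) = -7 - 2*k)
l = 324 (l = (-5 + 23)² = 18² = 324)
N = 961 (N = ((-7 - 2*(-2)) - 28)² = ((-7 + 4) - 28)² = (-3 - 28)² = (-31)² = 961)
N + l = 961 + 324 = 1285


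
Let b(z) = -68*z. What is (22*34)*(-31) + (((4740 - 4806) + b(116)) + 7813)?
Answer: -23329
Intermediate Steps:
(22*34)*(-31) + (((4740 - 4806) + b(116)) + 7813) = (22*34)*(-31) + (((4740 - 4806) - 68*116) + 7813) = 748*(-31) + ((-66 - 7888) + 7813) = -23188 + (-7954 + 7813) = -23188 - 141 = -23329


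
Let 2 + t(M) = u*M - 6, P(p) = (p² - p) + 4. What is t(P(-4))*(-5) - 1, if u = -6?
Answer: 759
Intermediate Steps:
P(p) = 4 + p² - p
t(M) = -8 - 6*M (t(M) = -2 + (-6*M - 6) = -2 + (-6 - 6*M) = -8 - 6*M)
t(P(-4))*(-5) - 1 = (-8 - 6*(4 + (-4)² - 1*(-4)))*(-5) - 1 = (-8 - 6*(4 + 16 + 4))*(-5) - 1 = (-8 - 6*24)*(-5) - 1 = (-8 - 144)*(-5) - 1 = -152*(-5) - 1 = 760 - 1 = 759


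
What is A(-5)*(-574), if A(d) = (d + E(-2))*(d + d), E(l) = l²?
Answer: -5740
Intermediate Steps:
A(d) = 2*d*(4 + d) (A(d) = (d + (-2)²)*(d + d) = (d + 4)*(2*d) = (4 + d)*(2*d) = 2*d*(4 + d))
A(-5)*(-574) = (2*(-5)*(4 - 5))*(-574) = (2*(-5)*(-1))*(-574) = 10*(-574) = -5740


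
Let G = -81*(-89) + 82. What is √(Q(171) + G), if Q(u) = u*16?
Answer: √10027 ≈ 100.13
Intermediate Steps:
G = 7291 (G = 7209 + 82 = 7291)
Q(u) = 16*u
√(Q(171) + G) = √(16*171 + 7291) = √(2736 + 7291) = √10027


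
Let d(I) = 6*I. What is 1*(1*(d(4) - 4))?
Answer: 20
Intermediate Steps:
1*(1*(d(4) - 4)) = 1*(1*(6*4 - 4)) = 1*(1*(24 - 4)) = 1*(1*20) = 1*20 = 20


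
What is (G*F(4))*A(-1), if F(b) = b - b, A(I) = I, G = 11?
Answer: 0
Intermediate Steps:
F(b) = 0
(G*F(4))*A(-1) = (11*0)*(-1) = 0*(-1) = 0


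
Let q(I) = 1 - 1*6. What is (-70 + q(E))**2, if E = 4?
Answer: 5625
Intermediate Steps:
q(I) = -5 (q(I) = 1 - 6 = -5)
(-70 + q(E))**2 = (-70 - 5)**2 = (-75)**2 = 5625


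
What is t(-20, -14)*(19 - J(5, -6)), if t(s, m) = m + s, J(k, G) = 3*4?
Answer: -238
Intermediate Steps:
J(k, G) = 12
t(-20, -14)*(19 - J(5, -6)) = (-14 - 20)*(19 - 1*12) = -34*(19 - 12) = -34*7 = -238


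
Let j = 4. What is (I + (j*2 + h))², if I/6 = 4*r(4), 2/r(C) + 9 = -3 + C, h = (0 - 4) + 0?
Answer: 4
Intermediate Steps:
h = -4 (h = -4 + 0 = -4)
r(C) = 2/(-12 + C) (r(C) = 2/(-9 + (-3 + C)) = 2/(-12 + C))
I = -6 (I = 6*(4*(2/(-12 + 4))) = 6*(4*(2/(-8))) = 6*(4*(2*(-⅛))) = 6*(4*(-¼)) = 6*(-1) = -6)
(I + (j*2 + h))² = (-6 + (4*2 - 4))² = (-6 + (8 - 4))² = (-6 + 4)² = (-2)² = 4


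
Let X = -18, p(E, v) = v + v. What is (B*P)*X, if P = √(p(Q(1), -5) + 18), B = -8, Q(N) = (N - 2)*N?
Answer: 288*√2 ≈ 407.29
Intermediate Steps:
Q(N) = N*(-2 + N) (Q(N) = (-2 + N)*N = N*(-2 + N))
p(E, v) = 2*v
P = 2*√2 (P = √(2*(-5) + 18) = √(-10 + 18) = √8 = 2*√2 ≈ 2.8284)
(B*P)*X = -16*√2*(-18) = 288*√2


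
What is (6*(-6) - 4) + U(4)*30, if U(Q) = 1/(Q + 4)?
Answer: -145/4 ≈ -36.250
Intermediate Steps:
U(Q) = 1/(4 + Q)
(6*(-6) - 4) + U(4)*30 = (6*(-6) - 4) + 30/(4 + 4) = (-36 - 4) + 30/8 = -40 + (⅛)*30 = -40 + 15/4 = -145/4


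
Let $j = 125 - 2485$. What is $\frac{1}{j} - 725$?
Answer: $- \frac{1711001}{2360} \approx -725.0$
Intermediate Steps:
$j = -2360$
$\frac{1}{j} - 725 = \frac{1}{-2360} - 725 = - \frac{1}{2360} - 725 = - \frac{1711001}{2360}$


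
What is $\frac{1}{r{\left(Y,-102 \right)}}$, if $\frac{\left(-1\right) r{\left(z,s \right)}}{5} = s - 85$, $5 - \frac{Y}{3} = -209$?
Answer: $\frac{1}{935} \approx 0.0010695$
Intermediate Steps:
$Y = 642$ ($Y = 15 - -627 = 15 + 627 = 642$)
$r{\left(z,s \right)} = 425 - 5 s$ ($r{\left(z,s \right)} = - 5 \left(s - 85\right) = - 5 \left(-85 + s\right) = 425 - 5 s$)
$\frac{1}{r{\left(Y,-102 \right)}} = \frac{1}{425 - -510} = \frac{1}{425 + 510} = \frac{1}{935}$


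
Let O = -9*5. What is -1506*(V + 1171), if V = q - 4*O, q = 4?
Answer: -2040630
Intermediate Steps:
O = -45
V = 184 (V = 4 - 4*(-45) = 4 + 180 = 184)
-1506*(V + 1171) = -1506*(184 + 1171) = -1506*1355 = -2040630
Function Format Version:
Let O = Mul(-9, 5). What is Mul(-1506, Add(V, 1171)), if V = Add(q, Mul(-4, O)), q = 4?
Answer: -2040630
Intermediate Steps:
O = -45
V = 184 (V = Add(4, Mul(-4, -45)) = Add(4, 180) = 184)
Mul(-1506, Add(V, 1171)) = Mul(-1506, Add(184, 1171)) = Mul(-1506, 1355) = -2040630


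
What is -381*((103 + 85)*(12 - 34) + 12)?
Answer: 1571244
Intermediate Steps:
-381*((103 + 85)*(12 - 34) + 12) = -381*(188*(-22) + 12) = -381*(-4136 + 12) = -381*(-4124) = 1571244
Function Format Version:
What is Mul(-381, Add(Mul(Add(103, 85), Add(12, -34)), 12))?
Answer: 1571244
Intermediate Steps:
Mul(-381, Add(Mul(Add(103, 85), Add(12, -34)), 12)) = Mul(-381, Add(Mul(188, -22), 12)) = Mul(-381, Add(-4136, 12)) = Mul(-381, -4124) = 1571244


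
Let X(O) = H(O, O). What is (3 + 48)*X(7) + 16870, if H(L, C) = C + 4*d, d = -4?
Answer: 16411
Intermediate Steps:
H(L, C) = -16 + C (H(L, C) = C + 4*(-4) = C - 16 = -16 + C)
X(O) = -16 + O
(3 + 48)*X(7) + 16870 = (3 + 48)*(-16 + 7) + 16870 = 51*(-9) + 16870 = -459 + 16870 = 16411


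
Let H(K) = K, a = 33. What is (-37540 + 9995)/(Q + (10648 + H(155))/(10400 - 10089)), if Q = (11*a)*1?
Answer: -8566495/123696 ≈ -69.254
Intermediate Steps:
Q = 363 (Q = (11*33)*1 = 363*1 = 363)
(-37540 + 9995)/(Q + (10648 + H(155))/(10400 - 10089)) = (-37540 + 9995)/(363 + (10648 + 155)/(10400 - 10089)) = -27545/(363 + 10803/311) = -27545/123696/311 = -27545*311/123696 = -8566495/123696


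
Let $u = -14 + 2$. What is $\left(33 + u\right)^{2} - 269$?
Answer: $172$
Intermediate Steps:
$u = -12$
$\left(33 + u\right)^{2} - 269 = \left(33 - 12\right)^{2} - 269 = 21^{2} - 269 = 441 - 269 = 172$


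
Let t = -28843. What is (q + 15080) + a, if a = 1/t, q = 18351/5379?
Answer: 780046155758/51715499 ≈ 15083.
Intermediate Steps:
q = 6117/1793 (q = 18351*(1/5379) = 6117/1793 ≈ 3.4116)
a = -1/28843 (a = 1/(-28843) = -1/28843 ≈ -3.4670e-5)
(q + 15080) + a = (6117/1793 + 15080) - 1/28843 = 27044557/1793 - 1/28843 = 780046155758/51715499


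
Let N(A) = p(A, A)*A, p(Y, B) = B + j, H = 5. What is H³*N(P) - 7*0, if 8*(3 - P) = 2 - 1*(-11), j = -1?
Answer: 4125/64 ≈ 64.453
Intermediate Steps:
p(Y, B) = -1 + B (p(Y, B) = B - 1 = -1 + B)
P = 11/8 (P = 3 - (2 - 1*(-11))/8 = 3 - (2 + 11)/8 = 3 - ⅛*13 = 3 - 13/8 = 11/8 ≈ 1.3750)
N(A) = A*(-1 + A) (N(A) = (-1 + A)*A = A*(-1 + A))
H³*N(P) - 7*0 = 5³*(11*(-1 + 11/8)/8) - 7*0 = 125*((11/8)*(3/8)) + 0 = 125*(33/64) + 0 = 4125/64 + 0 = 4125/64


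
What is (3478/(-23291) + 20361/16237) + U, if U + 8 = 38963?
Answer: 14732262550250/378175967 ≈ 38956.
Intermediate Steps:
U = 38955 (U = -8 + 38963 = 38955)
(3478/(-23291) + 20361/16237) + U = (3478/(-23291) + 20361/16237) + 38955 = (3478*(-1/23291) + 20361*(1/16237)) + 38955 = (-3478/23291 + 20361/16237) + 38955 = 417755765/378175967 + 38955 = 14732262550250/378175967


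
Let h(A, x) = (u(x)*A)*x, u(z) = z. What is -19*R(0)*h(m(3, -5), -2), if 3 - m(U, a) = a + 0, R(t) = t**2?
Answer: 0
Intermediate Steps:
m(U, a) = 3 - a (m(U, a) = 3 - (a + 0) = 3 - a)
h(A, x) = A*x**2 (h(A, x) = (x*A)*x = (A*x)*x = A*x**2)
-19*R(0)*h(m(3, -5), -2) = -19*0**2*(3 - 1*(-5))*(-2)**2 = -0*(3 + 5)*4 = -0*8*4 = -0*32 = -19*0 = 0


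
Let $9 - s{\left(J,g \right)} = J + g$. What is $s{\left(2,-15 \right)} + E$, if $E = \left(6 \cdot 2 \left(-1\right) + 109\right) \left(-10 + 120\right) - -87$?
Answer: $10779$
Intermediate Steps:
$s{\left(J,g \right)} = 9 - J - g$ ($s{\left(J,g \right)} = 9 - \left(J + g\right) = 9 - J - g$)
$E = 10757$ ($E = \left(12 \left(-1\right) + 109\right) 110 + 87 = \left(-12 + 109\right) 110 + 87 = 97 \cdot 110 + 87 = 10670 + 87 = 10757$)
$s{\left(2,-15 \right)} + E = \left(9 - 2 - -15\right) + 10757 = \left(9 - 2 + 15\right) + 10757 = 22 + 10757 = 10779$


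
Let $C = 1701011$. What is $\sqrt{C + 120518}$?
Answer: $\sqrt{1821529} \approx 1349.6$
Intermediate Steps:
$\sqrt{C + 120518} = \sqrt{1701011 + 120518} = \sqrt{1821529}$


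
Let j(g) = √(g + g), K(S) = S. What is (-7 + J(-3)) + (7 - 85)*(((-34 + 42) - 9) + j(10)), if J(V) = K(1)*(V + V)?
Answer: 65 - 156*√5 ≈ -283.83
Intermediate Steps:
j(g) = √2*√g (j(g) = √(2*g) = √2*√g)
J(V) = 2*V (J(V) = 1*(V + V) = 1*(2*V) = 2*V)
(-7 + J(-3)) + (7 - 85)*(((-34 + 42) - 9) + j(10)) = (-7 + 2*(-3)) + (7 - 85)*(((-34 + 42) - 9) + √2*√10) = (-7 - 6) - 78*((8 - 9) + 2*√5) = -13 - 78*(-1 + 2*√5) = -13 + (78 - 156*√5) = 65 - 156*√5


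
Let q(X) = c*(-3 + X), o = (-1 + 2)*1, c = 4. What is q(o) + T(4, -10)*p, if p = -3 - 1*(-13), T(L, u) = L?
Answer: 32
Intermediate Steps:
o = 1 (o = 1*1 = 1)
p = 10 (p = -3 + 13 = 10)
q(X) = -12 + 4*X (q(X) = 4*(-3 + X) = -12 + 4*X)
q(o) + T(4, -10)*p = (-12 + 4*1) + 4*10 = (-12 + 4) + 40 = -8 + 40 = 32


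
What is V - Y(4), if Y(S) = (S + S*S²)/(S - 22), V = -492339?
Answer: -4431017/9 ≈ -4.9234e+5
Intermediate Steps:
Y(S) = (S + S³)/(-22 + S)
V - Y(4) = -492339 - (4 + 4³)/(-22 + 4) = -492339 - (4 + 64)/(-18) = -492339 - (-1)*68/18 = -492339 - 1*(-34/9) = -492339 + 34/9 = -4431017/9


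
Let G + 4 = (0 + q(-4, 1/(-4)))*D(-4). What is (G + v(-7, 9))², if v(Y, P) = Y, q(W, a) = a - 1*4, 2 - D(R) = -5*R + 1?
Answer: 77841/16 ≈ 4865.1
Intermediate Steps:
D(R) = 1 + 5*R (D(R) = 2 - (-5*R + 1) = 2 - (1 - 5*R) = 2 + (-1 + 5*R) = 1 + 5*R)
q(W, a) = -4 + a (q(W, a) = a - 4 = -4 + a)
G = 307/4 (G = -4 + (0 + (-4 + 1/(-4)))*(1 + 5*(-4)) = -4 + (0 + (-4 - ¼))*(1 - 20) = -4 + (0 - 17/4)*(-19) = -4 - 17/4*(-19) = -4 + 323/4 = 307/4 ≈ 76.750)
(G + v(-7, 9))² = (307/4 - 7)² = (279/4)² = 77841/16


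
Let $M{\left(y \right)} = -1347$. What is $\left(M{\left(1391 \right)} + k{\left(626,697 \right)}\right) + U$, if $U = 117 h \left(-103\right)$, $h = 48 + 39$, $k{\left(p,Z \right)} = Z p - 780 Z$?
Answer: $-1157122$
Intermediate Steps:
$k{\left(p,Z \right)} = - 780 Z + Z p$
$h = 87$
$U = -1048437$ ($U = 117 \cdot 87 \left(-103\right) = 10179 \left(-103\right) = -1048437$)
$\left(M{\left(1391 \right)} + k{\left(626,697 \right)}\right) + U = \left(-1347 + 697 \left(-780 + 626\right)\right) - 1048437 = \left(-1347 + 697 \left(-154\right)\right) - 1048437 = \left(-1347 - 107338\right) - 1048437 = -108685 - 1048437 = -1157122$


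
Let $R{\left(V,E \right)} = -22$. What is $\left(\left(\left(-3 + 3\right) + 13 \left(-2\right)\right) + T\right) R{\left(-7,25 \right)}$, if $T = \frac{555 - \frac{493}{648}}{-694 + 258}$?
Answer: $\frac{84753625}{141264} \approx 599.97$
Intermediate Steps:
$T = - \frac{359147}{282528}$ ($T = \frac{555 - \frac{493}{648}}{-436} = \left(555 - \frac{493}{648}\right) \left(- \frac{1}{436}\right) = \frac{359147}{648} \left(- \frac{1}{436}\right) = - \frac{359147}{282528} \approx -1.2712$)
$\left(\left(\left(-3 + 3\right) + 13 \left(-2\right)\right) + T\right) R{\left(-7,25 \right)} = \left(\left(\left(-3 + 3\right) + 13 \left(-2\right)\right) - \frac{359147}{282528}\right) \left(-22\right) = \left(\left(0 - 26\right) - \frac{359147}{282528}\right) \left(-22\right) = \left(-26 - \frac{359147}{282528}\right) \left(-22\right) = \left(- \frac{7704875}{282528}\right) \left(-22\right) = \frac{84753625}{141264}$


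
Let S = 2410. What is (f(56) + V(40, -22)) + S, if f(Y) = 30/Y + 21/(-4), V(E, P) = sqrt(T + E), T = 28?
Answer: 16837/7 + 2*sqrt(17) ≈ 2413.5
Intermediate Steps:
V(E, P) = sqrt(28 + E)
f(Y) = -21/4 + 30/Y (f(Y) = 30/Y + 21*(-1/4) = 30/Y - 21/4 = -21/4 + 30/Y)
(f(56) + V(40, -22)) + S = ((-21/4 + 30/56) + sqrt(28 + 40)) + 2410 = ((-21/4 + 30*(1/56)) + sqrt(68)) + 2410 = ((-21/4 + 15/28) + 2*sqrt(17)) + 2410 = (-33/7 + 2*sqrt(17)) + 2410 = 16837/7 + 2*sqrt(17)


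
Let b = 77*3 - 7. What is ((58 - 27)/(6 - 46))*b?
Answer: -868/5 ≈ -173.60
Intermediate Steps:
b = 224 (b = 231 - 7 = 224)
((58 - 27)/(6 - 46))*b = ((58 - 27)/(6 - 46))*224 = (31/(-40))*224 = (31*(-1/40))*224 = -31/40*224 = -868/5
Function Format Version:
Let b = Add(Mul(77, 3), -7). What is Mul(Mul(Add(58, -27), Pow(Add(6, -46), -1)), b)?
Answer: Rational(-868, 5) ≈ -173.60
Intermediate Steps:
b = 224 (b = Add(231, -7) = 224)
Mul(Mul(Add(58, -27), Pow(Add(6, -46), -1)), b) = Mul(Mul(Add(58, -27), Pow(Add(6, -46), -1)), 224) = Mul(Mul(31, Pow(-40, -1)), 224) = Mul(Mul(31, Rational(-1, 40)), 224) = Mul(Rational(-31, 40), 224) = Rational(-868, 5)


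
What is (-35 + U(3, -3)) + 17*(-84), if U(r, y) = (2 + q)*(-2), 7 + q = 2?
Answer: -1457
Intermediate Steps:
q = -5 (q = -7 + 2 = -5)
U(r, y) = 6 (U(r, y) = (2 - 5)*(-2) = -3*(-2) = 6)
(-35 + U(3, -3)) + 17*(-84) = (-35 + 6) + 17*(-84) = -29 - 1428 = -1457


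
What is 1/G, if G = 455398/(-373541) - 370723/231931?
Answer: -728031409/2051270199 ≈ -0.35492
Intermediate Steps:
G = -2051270199/728031409 (G = 455398*(-1/373541) - 370723*1/231931 = -455398/373541 - 370723/231931 = -2051270199/728031409 ≈ -2.8176)
1/G = 1/(-2051270199/728031409) = -728031409/2051270199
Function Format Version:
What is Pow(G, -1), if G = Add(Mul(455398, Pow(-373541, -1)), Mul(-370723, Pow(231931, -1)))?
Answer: Rational(-728031409, 2051270199) ≈ -0.35492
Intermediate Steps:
G = Rational(-2051270199, 728031409) (G = Add(Mul(455398, Rational(-1, 373541)), Mul(-370723, Rational(1, 231931))) = Add(Rational(-455398, 373541), Rational(-370723, 231931)) = Rational(-2051270199, 728031409) ≈ -2.8176)
Pow(G, -1) = Pow(Rational(-2051270199, 728031409), -1) = Rational(-728031409, 2051270199)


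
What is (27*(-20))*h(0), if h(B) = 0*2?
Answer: 0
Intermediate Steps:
h(B) = 0
(27*(-20))*h(0) = (27*(-20))*0 = -540*0 = 0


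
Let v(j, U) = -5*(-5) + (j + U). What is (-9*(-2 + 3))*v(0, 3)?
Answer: -252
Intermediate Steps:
v(j, U) = 25 + U + j (v(j, U) = 25 + (U + j) = 25 + U + j)
(-9*(-2 + 3))*v(0, 3) = (-9*(-2 + 3))*(25 + 3 + 0) = -9*1*28 = -9*28 = -252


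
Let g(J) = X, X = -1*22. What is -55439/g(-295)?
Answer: 55439/22 ≈ 2520.0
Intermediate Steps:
X = -22
g(J) = -22
-55439/g(-295) = -55439/(-22) = -55439*(-1/22) = 55439/22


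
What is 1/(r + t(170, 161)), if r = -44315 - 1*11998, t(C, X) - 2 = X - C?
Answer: -1/56320 ≈ -1.7756e-5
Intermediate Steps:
t(C, X) = 2 + X - C (t(C, X) = 2 + (X - C) = 2 + X - C)
r = -56313 (r = -44315 - 11998 = -56313)
1/(r + t(170, 161)) = 1/(-56313 + (2 + 161 - 1*170)) = 1/(-56313 + (2 + 161 - 170)) = 1/(-56313 - 7) = 1/(-56320) = -1/56320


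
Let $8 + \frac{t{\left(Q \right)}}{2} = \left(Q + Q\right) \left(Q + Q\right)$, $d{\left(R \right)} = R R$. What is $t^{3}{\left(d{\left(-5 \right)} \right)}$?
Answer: $123803835904$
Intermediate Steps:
$d{\left(R \right)} = R^{2}$
$t{\left(Q \right)} = -16 + 8 Q^{2}$ ($t{\left(Q \right)} = -16 + 2 \left(Q + Q\right) \left(Q + Q\right) = -16 + 2 \cdot 2 Q 2 Q = -16 + 2 \cdot 4 Q^{2} = -16 + 8 Q^{2}$)
$t^{3}{\left(d{\left(-5 \right)} \right)} = \left(-16 + 8 \left(\left(-5\right)^{2}\right)^{2}\right)^{3} = \left(-16 + 8 \cdot 25^{2}\right)^{3} = \left(-16 + 8 \cdot 625\right)^{3} = \left(-16 + 5000\right)^{3} = 4984^{3} = 123803835904$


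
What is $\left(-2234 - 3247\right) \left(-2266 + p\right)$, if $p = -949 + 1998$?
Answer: $6670377$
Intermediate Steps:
$p = 1049$
$\left(-2234 - 3247\right) \left(-2266 + p\right) = \left(-2234 - 3247\right) \left(-2266 + 1049\right) = \left(-5481\right) \left(-1217\right) = 6670377$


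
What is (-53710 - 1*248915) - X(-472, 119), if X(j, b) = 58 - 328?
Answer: -302355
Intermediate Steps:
X(j, b) = -270
(-53710 - 1*248915) - X(-472, 119) = (-53710 - 1*248915) - 1*(-270) = (-53710 - 248915) + 270 = -302625 + 270 = -302355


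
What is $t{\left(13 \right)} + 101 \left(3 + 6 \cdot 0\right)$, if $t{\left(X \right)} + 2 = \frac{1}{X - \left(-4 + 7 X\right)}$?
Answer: $\frac{22273}{74} \approx 300.99$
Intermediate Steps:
$t{\left(X \right)} = -2 + \frac{1}{4 - 6 X}$ ($t{\left(X \right)} = -2 + \frac{1}{X - \left(-4 + 7 X\right)} = -2 + \frac{1}{4 - 6 X}$)
$t{\left(13 \right)} + 101 \left(3 + 6 \cdot 0\right) = \frac{7 - 156}{2 \left(-2 + 3 \cdot 13\right)} + 101 \left(3 + 6 \cdot 0\right) = \frac{7 - 156}{2 \left(-2 + 39\right)} + 101 \left(3 + 0\right) = \frac{1}{2} \cdot \frac{1}{37} \left(-149\right) + 101 \cdot 3 = \frac{1}{2} \cdot \frac{1}{37} \left(-149\right) + 303 = - \frac{149}{74} + 303 = \frac{22273}{74}$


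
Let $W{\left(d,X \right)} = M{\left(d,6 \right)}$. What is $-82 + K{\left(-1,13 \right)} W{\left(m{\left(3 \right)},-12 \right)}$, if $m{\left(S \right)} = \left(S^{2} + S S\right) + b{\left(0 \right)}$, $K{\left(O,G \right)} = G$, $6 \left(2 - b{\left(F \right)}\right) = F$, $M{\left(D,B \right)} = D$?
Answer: $178$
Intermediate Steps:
$b{\left(F \right)} = 2 - \frac{F}{6}$
$m{\left(S \right)} = 2 + 2 S^{2}$ ($m{\left(S \right)} = \left(S^{2} + S S\right) + \left(2 - 0\right) = \left(S^{2} + S^{2}\right) + \left(2 + 0\right) = 2 S^{2} + 2 = 2 + 2 S^{2}$)
$W{\left(d,X \right)} = d$
$-82 + K{\left(-1,13 \right)} W{\left(m{\left(3 \right)},-12 \right)} = -82 + 13 \left(2 + 2 \cdot 3^{2}\right) = -82 + 13 \left(2 + 2 \cdot 9\right) = -82 + 13 \left(2 + 18\right) = -82 + 13 \cdot 20 = -82 + 260 = 178$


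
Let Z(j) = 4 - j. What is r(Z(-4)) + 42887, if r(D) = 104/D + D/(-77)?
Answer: 3303292/77 ≈ 42900.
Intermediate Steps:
r(D) = 104/D - D/77 (r(D) = 104/D + D*(-1/77) = 104/D - D/77)
r(Z(-4)) + 42887 = (104/(4 - 1*(-4)) - (4 - 1*(-4))/77) + 42887 = (104/(4 + 4) - (4 + 4)/77) + 42887 = (104/8 - 1/77*8) + 42887 = (104*(⅛) - 8/77) + 42887 = (13 - 8/77) + 42887 = 993/77 + 42887 = 3303292/77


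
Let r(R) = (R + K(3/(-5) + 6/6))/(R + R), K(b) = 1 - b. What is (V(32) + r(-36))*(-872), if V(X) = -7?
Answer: 85129/15 ≈ 5675.3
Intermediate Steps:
r(R) = (⅗ + R)/(2*R) (r(R) = (R + (1 - (3/(-5) + 6/6)))/(R + R) = (R + (1 - (3*(-⅕) + 6*(⅙))))/((2*R)) = (R + (1 - (-⅗ + 1)))*(1/(2*R)) = (R + (1 - 1*⅖))*(1/(2*R)) = (R + (1 - ⅖))*(1/(2*R)) = (R + ⅗)*(1/(2*R)) = (⅗ + R)*(1/(2*R)) = (⅗ + R)/(2*R))
(V(32) + r(-36))*(-872) = (-7 + (⅒)*(3 + 5*(-36))/(-36))*(-872) = (-7 + (⅒)*(-1/36)*(3 - 180))*(-872) = (-7 + (⅒)*(-1/36)*(-177))*(-872) = (-7 + 59/120)*(-872) = -781/120*(-872) = 85129/15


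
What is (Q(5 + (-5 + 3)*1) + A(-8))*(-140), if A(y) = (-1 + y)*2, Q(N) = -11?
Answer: 4060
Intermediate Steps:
A(y) = -2 + 2*y
(Q(5 + (-5 + 3)*1) + A(-8))*(-140) = (-11 + (-2 + 2*(-8)))*(-140) = (-11 + (-2 - 16))*(-140) = (-11 - 18)*(-140) = -29*(-140) = 4060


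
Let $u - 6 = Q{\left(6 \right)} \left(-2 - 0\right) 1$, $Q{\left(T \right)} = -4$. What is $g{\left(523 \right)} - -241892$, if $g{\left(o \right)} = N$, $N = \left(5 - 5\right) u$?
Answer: $241892$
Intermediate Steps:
$u = 14$ ($u = 6 + - 4 \left(-2 - 0\right) 1 = 6 + - 4 \left(-2 + 0\right) 1 = 6 + \left(-4\right) \left(-2\right) 1 = 6 + 8 \cdot 1 = 6 + 8 = 14$)
$N = 0$ ($N = \left(5 - 5\right) 14 = 0 \cdot 14 = 0$)
$g{\left(o \right)} = 0$
$g{\left(523 \right)} - -241892 = 0 - -241892 = 0 + 241892 = 241892$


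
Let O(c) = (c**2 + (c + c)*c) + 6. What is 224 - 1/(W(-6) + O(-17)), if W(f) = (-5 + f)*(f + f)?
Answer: 225119/1005 ≈ 224.00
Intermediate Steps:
W(f) = 2*f*(-5 + f) (W(f) = (-5 + f)*(2*f) = 2*f*(-5 + f))
O(c) = 6 + 3*c**2 (O(c) = (c**2 + (2*c)*c) + 6 = (c**2 + 2*c**2) + 6 = 3*c**2 + 6 = 6 + 3*c**2)
224 - 1/(W(-6) + O(-17)) = 224 - 1/(2*(-6)*(-5 - 6) + (6 + 3*(-17)**2)) = 224 - 1/(2*(-6)*(-11) + (6 + 3*289)) = 224 - 1/(132 + (6 + 867)) = 224 - 1/(132 + 873) = 224 - 1/1005 = 225119/1005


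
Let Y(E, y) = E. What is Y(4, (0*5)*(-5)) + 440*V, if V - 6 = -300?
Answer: -129356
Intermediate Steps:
V = -294 (V = 6 - 300 = -294)
Y(4, (0*5)*(-5)) + 440*V = 4 + 440*(-294) = 4 - 129360 = -129356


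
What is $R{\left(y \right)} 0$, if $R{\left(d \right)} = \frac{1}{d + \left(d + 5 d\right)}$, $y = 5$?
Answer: $0$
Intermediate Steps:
$R{\left(d \right)} = \frac{1}{7 d}$ ($R{\left(d \right)} = \frac{1}{d + 6 d} = \frac{1}{7 d}$)
$R{\left(y \right)} 0 = \frac{1}{7 \cdot 5} \cdot 0 = \frac{1}{7} \cdot \frac{1}{5} \cdot 0 = \frac{1}{35} \cdot 0 = 0$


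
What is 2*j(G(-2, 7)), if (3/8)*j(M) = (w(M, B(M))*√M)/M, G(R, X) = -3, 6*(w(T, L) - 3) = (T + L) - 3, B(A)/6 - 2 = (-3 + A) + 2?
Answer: 0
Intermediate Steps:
B(A) = 6 + 6*A (B(A) = 12 + 6*((-3 + A) + 2) = 12 + 6*(-1 + A) = 12 + (-6 + 6*A) = 6 + 6*A)
w(T, L) = 5/2 + L/6 + T/6 (w(T, L) = 3 + ((T + L) - 3)/6 = 3 + ((L + T) - 3)/6 = 3 + (-3 + L + T)/6 = 3 + (-½ + L/6 + T/6) = 5/2 + L/6 + T/6)
j(M) = 8*(7/2 + 7*M/6)/(3*√M) (j(M) = 8*(((5/2 + (6 + 6*M)/6 + M/6)*√M)/M)/3 = 8*(((5/2 + (1 + M) + M/6)*√M)/M)/3 = 8*(((7/2 + 7*M/6)*√M)/M)/3 = 8*((√M*(7/2 + 7*M/6))/M)/3 = 8*((7/2 + 7*M/6)/√M)/3 = 8*(7/2 + 7*M/6)/(3*√M))
2*j(G(-2, 7)) = 2*(28*(3 - 3)/(9*√(-3))) = 2*((28/9)*(-I*√3/3)*0) = 2*0 = 0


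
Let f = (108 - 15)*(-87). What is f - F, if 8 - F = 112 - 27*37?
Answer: -8986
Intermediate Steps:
f = -8091 (f = 93*(-87) = -8091)
F = 895 (F = 8 - (112 - 27*37) = 8 - (112 - 999) = 8 - 1*(-887) = 8 + 887 = 895)
f - F = -8091 - 1*895 = -8091 - 895 = -8986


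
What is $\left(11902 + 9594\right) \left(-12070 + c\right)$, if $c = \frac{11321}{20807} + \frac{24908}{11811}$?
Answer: $- \frac{63747857344097288}{245751477} \approx -2.594 \cdot 10^{8}$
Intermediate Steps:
$c = \frac{651973087}{245751477}$ ($c = 11321 \cdot \frac{1}{20807} + 24908 \cdot \frac{1}{11811} = \frac{11321}{20807} + \frac{24908}{11811} = \frac{651973087}{245751477} \approx 2.653$)
$\left(11902 + 9594\right) \left(-12070 + c\right) = \left(11902 + 9594\right) \left(-12070 + \frac{651973087}{245751477}\right) = 21496 \left(- \frac{2965568354303}{245751477}\right) = - \frac{63747857344097288}{245751477}$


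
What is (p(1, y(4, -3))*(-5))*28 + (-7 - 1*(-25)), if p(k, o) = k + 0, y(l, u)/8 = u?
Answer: -122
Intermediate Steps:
y(l, u) = 8*u
p(k, o) = k
(p(1, y(4, -3))*(-5))*28 + (-7 - 1*(-25)) = (1*(-5))*28 + (-7 - 1*(-25)) = -5*28 + (-7 + 25) = -140 + 18 = -122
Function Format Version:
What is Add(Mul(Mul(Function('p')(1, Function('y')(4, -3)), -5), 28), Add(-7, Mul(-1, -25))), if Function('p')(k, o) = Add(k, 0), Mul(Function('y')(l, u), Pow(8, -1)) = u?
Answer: -122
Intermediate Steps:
Function('y')(l, u) = Mul(8, u)
Function('p')(k, o) = k
Add(Mul(Mul(Function('p')(1, Function('y')(4, -3)), -5), 28), Add(-7, Mul(-1, -25))) = Add(Mul(Mul(1, -5), 28), Add(-7, Mul(-1, -25))) = Add(Mul(-5, 28), Add(-7, 25)) = Add(-140, 18) = -122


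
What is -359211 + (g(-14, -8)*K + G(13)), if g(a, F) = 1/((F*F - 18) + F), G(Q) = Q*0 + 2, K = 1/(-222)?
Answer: -3030287125/8436 ≈ -3.5921e+5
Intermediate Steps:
K = -1/222 ≈ -0.0045045
G(Q) = 2 (G(Q) = 0 + 2 = 2)
g(a, F) = 1/(-18 + F + F²) (g(a, F) = 1/((F² - 18) + F) = 1/((-18 + F²) + F) = 1/(-18 + F + F²))
-359211 + (g(-14, -8)*K + G(13)) = -359211 + (-1/222/(-18 - 8 + (-8)²) + 2) = -359211 + (-1/222/(-18 - 8 + 64) + 2) = -359211 + (-1/222/38 + 2) = -359211 + ((1/38)*(-1/222) + 2) = -359211 + (-1/8436 + 2) = -359211 + 16871/8436 = -3030287125/8436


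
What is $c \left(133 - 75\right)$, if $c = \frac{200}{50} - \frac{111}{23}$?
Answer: $- \frac{1102}{23} \approx -47.913$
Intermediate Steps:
$c = - \frac{19}{23}$ ($c = 200 \cdot \frac{1}{50} - \frac{111}{23} = 4 - \frac{111}{23} = - \frac{19}{23} \approx -0.82609$)
$c \left(133 - 75\right) = - \frac{19 \left(133 - 75\right)}{23} = \left(- \frac{19}{23}\right) 58 = - \frac{1102}{23}$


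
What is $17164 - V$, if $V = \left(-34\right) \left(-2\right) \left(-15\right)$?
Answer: $18184$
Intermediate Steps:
$V = -1020$ ($V = 68 \left(-15\right) = -1020$)
$17164 - V = 17164 - -1020 = 17164 + 1020 = 18184$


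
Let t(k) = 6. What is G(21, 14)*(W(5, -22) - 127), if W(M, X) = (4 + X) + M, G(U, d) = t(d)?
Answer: -840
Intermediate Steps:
G(U, d) = 6
W(M, X) = 4 + M + X
G(21, 14)*(W(5, -22) - 127) = 6*((4 + 5 - 22) - 127) = 6*(-13 - 127) = 6*(-140) = -840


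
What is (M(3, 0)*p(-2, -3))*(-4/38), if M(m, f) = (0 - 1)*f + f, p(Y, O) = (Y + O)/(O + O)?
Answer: 0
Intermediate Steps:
p(Y, O) = (O + Y)/(2*O) (p(Y, O) = (O + Y)/((2*O)) = (O + Y)*(1/(2*O)) = (O + Y)/(2*O))
M(m, f) = 0 (M(m, f) = -f + f = 0)
(M(3, 0)*p(-2, -3))*(-4/38) = (0*((1/2)*(-3 - 2)/(-3)))*(-4/38) = (0*((1/2)*(-1/3)*(-5)))*(-4*1/38) = (0*(5/6))*(-2/19) = 0*(-2/19) = 0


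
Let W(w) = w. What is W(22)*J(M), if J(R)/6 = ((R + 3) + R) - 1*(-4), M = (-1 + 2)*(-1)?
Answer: 660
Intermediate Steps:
M = -1 (M = 1*(-1) = -1)
J(R) = 42 + 12*R (J(R) = 6*(((R + 3) + R) - 1*(-4)) = 6*(((3 + R) + R) + 4) = 6*((3 + 2*R) + 4) = 6*(7 + 2*R) = 42 + 12*R)
W(22)*J(M) = 22*(42 + 12*(-1)) = 22*(42 - 12) = 22*30 = 660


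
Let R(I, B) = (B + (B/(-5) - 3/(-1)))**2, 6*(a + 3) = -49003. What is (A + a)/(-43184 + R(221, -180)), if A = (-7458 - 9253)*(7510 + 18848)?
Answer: 2642860249/139818 ≈ 18902.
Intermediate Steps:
A = -440468538 (A = -16711*26358 = -440468538)
a = -49021/6 (a = -3 + (1/6)*(-49003) = -3 - 49003/6 = -49021/6 ≈ -8170.2)
R(I, B) = (3 + 4*B/5)**2 (R(I, B) = (B + (B*(-1/5) - 3*(-1)))**2 = (B + (-B/5 + 3))**2 = (B + (3 - B/5))**2 = (3 + 4*B/5)**2)
(A + a)/(-43184 + R(221, -180)) = (-440468538 - 49021/6)/(-43184 + (15 + 4*(-180))**2/25) = -2642860249/(6*(-43184 + (15 - 720)**2/25)) = -2642860249/(6*(-43184 + (1/25)*(-705)**2)) = -2642860249/(6*(-43184 + (1/25)*497025)) = -2642860249/(6*(-43184 + 19881)) = -2642860249/6/(-23303) = -2642860249/6*(-1/23303) = 2642860249/139818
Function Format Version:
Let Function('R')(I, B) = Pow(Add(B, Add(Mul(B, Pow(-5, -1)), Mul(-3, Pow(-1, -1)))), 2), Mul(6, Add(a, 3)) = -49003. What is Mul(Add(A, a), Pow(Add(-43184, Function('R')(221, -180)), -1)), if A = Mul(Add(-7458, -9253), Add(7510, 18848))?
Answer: Rational(2642860249, 139818) ≈ 18902.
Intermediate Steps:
A = -440468538 (A = Mul(-16711, 26358) = -440468538)
a = Rational(-49021, 6) (a = Add(-3, Mul(Rational(1, 6), -49003)) = Add(-3, Rational(-49003, 6)) = Rational(-49021, 6) ≈ -8170.2)
Function('R')(I, B) = Pow(Add(3, Mul(Rational(4, 5), B)), 2) (Function('R')(I, B) = Pow(Add(B, Add(Mul(B, Rational(-1, 5)), Mul(-3, -1))), 2) = Pow(Add(B, Add(Mul(Rational(-1, 5), B), 3)), 2) = Pow(Add(B, Add(3, Mul(Rational(-1, 5), B))), 2) = Pow(Add(3, Mul(Rational(4, 5), B)), 2))
Mul(Add(A, a), Pow(Add(-43184, Function('R')(221, -180)), -1)) = Mul(Add(-440468538, Rational(-49021, 6)), Pow(Add(-43184, Mul(Rational(1, 25), Pow(Add(15, Mul(4, -180)), 2))), -1)) = Mul(Rational(-2642860249, 6), Pow(Add(-43184, Mul(Rational(1, 25), Pow(Add(15, -720), 2))), -1)) = Mul(Rational(-2642860249, 6), Pow(Add(-43184, Mul(Rational(1, 25), Pow(-705, 2))), -1)) = Mul(Rational(-2642860249, 6), Pow(Add(-43184, Mul(Rational(1, 25), 497025)), -1)) = Mul(Rational(-2642860249, 6), Pow(Add(-43184, 19881), -1)) = Mul(Rational(-2642860249, 6), Pow(-23303, -1)) = Mul(Rational(-2642860249, 6), Rational(-1, 23303)) = Rational(2642860249, 139818)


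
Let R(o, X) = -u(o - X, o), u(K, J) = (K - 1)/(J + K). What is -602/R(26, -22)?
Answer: 44548/47 ≈ 947.83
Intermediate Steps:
u(K, J) = (-1 + K)/(J + K)
R(o, X) = -(-1 + o - X)/(-X + 2*o) (R(o, X) = -(-1 + (o - X))/(o + (o - X)) = -(-1 + o - X)/(-X + 2*o))
-602/R(26, -22) = -602*(-1*(-22) + 2*26)/(1 - 22 - 1*26) = -602*(22 + 52)/(1 - 22 - 26) = -602/(-47/74) = -602*(-74/47) = 44548/47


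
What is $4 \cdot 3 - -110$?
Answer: $122$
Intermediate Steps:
$4 \cdot 3 - -110 = 12 + 110 = 122$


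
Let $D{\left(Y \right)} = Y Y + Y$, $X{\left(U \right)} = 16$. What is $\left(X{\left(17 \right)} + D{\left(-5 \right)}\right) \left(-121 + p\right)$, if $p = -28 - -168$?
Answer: $684$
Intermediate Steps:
$D{\left(Y \right)} = Y + Y^{2}$ ($D{\left(Y \right)} = Y^{2} + Y = Y + Y^{2}$)
$p = 140$ ($p = -28 + 168 = 140$)
$\left(X{\left(17 \right)} + D{\left(-5 \right)}\right) \left(-121 + p\right) = \left(16 - 5 \left(1 - 5\right)\right) \left(-121 + 140\right) = \left(16 - -20\right) 19 = \left(16 + 20\right) 19 = 36 \cdot 19 = 684$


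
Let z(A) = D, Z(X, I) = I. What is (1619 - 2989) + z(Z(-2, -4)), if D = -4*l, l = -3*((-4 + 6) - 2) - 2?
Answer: -1362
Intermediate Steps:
l = -2 (l = -3*(2 - 2) - 2 = -3*0 - 2 = 0 - 2 = -2)
D = 8 (D = -4*(-2) = 8)
z(A) = 8
(1619 - 2989) + z(Z(-2, -4)) = (1619 - 2989) + 8 = -1370 + 8 = -1362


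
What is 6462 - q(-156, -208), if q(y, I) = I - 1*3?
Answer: 6673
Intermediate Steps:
q(y, I) = -3 + I (q(y, I) = I - 3 = -3 + I)
6462 - q(-156, -208) = 6462 - (-3 - 208) = 6462 - 1*(-211) = 6462 + 211 = 6673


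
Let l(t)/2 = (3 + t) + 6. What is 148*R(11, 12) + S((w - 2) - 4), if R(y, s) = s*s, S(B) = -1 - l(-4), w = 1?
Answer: 21301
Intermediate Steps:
l(t) = 18 + 2*t (l(t) = 2*((3 + t) + 6) = 2*(9 + t) = 18 + 2*t)
S(B) = -11 (S(B) = -1 - (18 + 2*(-4)) = -1 - (18 - 8) = -1 - 1*10 = -1 - 10 = -11)
R(y, s) = s**2
148*R(11, 12) + S((w - 2) - 4) = 148*12**2 - 11 = 148*144 - 11 = 21312 - 11 = 21301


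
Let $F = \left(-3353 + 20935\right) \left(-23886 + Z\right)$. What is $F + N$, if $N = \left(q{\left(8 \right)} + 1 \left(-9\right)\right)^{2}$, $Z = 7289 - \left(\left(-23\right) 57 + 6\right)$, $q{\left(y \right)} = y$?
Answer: $-268863943$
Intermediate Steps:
$Z = 8594$ ($Z = 7289 - \left(-1311 + 6\right) = 7289 - -1305 = 7289 + 1305 = 8594$)
$N = 1$ ($N = \left(8 + 1 \left(-9\right)\right)^{2} = \left(8 - 9\right)^{2} = \left(-1\right)^{2} = 1$)
$F = -268863944$ ($F = \left(-3353 + 20935\right) \left(-23886 + 8594\right) = 17582 \left(-15292\right) = -268863944$)
$F + N = -268863944 + 1 = -268863943$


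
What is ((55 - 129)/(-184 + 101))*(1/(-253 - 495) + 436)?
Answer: 12066699/31042 ≈ 388.72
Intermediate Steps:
((55 - 129)/(-184 + 101))*(1/(-253 - 495) + 436) = (-74/(-83))*(1/(-748) + 436) = (-74*(-1/83))*(-1/748 + 436) = (74/83)*(326127/748) = 12066699/31042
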